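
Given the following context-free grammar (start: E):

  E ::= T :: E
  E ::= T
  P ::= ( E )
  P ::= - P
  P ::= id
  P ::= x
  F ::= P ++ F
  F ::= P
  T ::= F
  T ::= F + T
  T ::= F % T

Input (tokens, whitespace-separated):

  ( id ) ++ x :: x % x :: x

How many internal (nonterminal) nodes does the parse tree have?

21

[E [T [F [P ( [E [T [F [P id]]]] )] ++ [F [P x]]]] :: [E [T [F [P x]] % [T [F [P x]]]] :: [E [T [F [P x]]]]]]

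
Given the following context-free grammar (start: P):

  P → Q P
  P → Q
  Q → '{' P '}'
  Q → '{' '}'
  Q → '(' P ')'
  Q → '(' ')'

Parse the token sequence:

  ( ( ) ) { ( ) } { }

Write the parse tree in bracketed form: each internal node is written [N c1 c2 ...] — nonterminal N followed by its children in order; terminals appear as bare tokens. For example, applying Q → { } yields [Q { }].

P
Q P
( P ) P
( Q ) P
( ( ) ) P
( ( ) ) Q P
( ( ) ) { P } P
( ( ) ) { Q } P
( ( ) ) { ( ) } P
( ( ) ) { ( ) } Q
( ( ) ) { ( ) } { }

[P [Q ( [P [Q ( )]] )] [P [Q { [P [Q ( )]] }] [P [Q { }]]]]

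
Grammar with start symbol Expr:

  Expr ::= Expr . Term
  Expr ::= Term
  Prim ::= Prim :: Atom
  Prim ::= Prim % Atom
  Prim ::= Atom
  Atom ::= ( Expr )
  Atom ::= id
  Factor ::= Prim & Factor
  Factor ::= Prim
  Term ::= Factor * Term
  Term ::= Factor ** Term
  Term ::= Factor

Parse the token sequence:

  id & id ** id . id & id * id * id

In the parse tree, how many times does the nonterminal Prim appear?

7

[Expr [Expr [Term [Factor [Prim [Atom id]] & [Factor [Prim [Atom id]]]] ** [Term [Factor [Prim [Atom id]]]]]] . [Term [Factor [Prim [Atom id]] & [Factor [Prim [Atom id]]]] * [Term [Factor [Prim [Atom id]]] * [Term [Factor [Prim [Atom id]]]]]]]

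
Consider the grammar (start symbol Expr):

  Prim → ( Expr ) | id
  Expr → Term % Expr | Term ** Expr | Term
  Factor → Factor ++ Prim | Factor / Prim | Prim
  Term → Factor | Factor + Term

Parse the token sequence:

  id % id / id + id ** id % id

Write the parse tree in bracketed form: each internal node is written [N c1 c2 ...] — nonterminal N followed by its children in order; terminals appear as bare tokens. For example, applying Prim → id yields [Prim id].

[Expr [Term [Factor [Prim id]]] % [Expr [Term [Factor [Factor [Prim id]] / [Prim id]] + [Term [Factor [Prim id]]]] ** [Expr [Term [Factor [Prim id]]] % [Expr [Term [Factor [Prim id]]]]]]]

Expr
Term % Expr
Factor % Expr
Prim % Expr
id % Expr
id % Term ** Expr
id % Factor + Term ** Expr
id % Factor / Prim + Term ** Expr
id % Prim / Prim + Term ** Expr
id % id / Prim + Term ** Expr
id % id / id + Term ** Expr
id % id / id + Factor ** Expr
id % id / id + Prim ** Expr
id % id / id + id ** Expr
id % id / id + id ** Term % Expr
id % id / id + id ** Factor % Expr
id % id / id + id ** Prim % Expr
id % id / id + id ** id % Expr
id % id / id + id ** id % Term
id % id / id + id ** id % Factor
id % id / id + id ** id % Prim
id % id / id + id ** id % id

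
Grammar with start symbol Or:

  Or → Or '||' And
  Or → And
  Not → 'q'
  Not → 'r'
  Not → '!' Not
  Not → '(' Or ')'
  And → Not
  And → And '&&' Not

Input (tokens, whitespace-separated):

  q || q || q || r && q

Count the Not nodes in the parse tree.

[Or [Or [Or [Or [And [Not q]]] || [And [Not q]]] || [And [Not q]]] || [And [And [Not r]] && [Not q]]]

5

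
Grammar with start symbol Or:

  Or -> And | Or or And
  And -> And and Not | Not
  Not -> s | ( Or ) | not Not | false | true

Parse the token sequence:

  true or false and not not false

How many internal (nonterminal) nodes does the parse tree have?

10

[Or [Or [And [Not true]]] or [And [And [Not false]] and [Not not [Not not [Not false]]]]]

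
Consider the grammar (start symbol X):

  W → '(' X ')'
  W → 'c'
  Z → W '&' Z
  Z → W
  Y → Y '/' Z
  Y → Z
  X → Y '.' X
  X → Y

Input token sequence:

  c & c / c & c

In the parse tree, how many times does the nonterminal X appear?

1

[X [Y [Y [Z [W c] & [Z [W c]]]] / [Z [W c] & [Z [W c]]]]]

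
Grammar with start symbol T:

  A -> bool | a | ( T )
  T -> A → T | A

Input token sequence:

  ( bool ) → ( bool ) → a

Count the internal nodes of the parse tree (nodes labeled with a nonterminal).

10

[T [A ( [T [A bool]] )] → [T [A ( [T [A bool]] )] → [T [A a]]]]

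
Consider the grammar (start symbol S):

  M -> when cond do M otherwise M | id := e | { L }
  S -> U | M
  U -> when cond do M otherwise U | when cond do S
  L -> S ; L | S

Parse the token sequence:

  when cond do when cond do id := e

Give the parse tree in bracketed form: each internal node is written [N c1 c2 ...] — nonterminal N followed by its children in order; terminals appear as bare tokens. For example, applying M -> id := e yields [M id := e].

[S [U when cond do [S [U when cond do [S [M id := e]]]]]]

S
U
when cond do S
when cond do U
when cond do when cond do S
when cond do when cond do M
when cond do when cond do id := e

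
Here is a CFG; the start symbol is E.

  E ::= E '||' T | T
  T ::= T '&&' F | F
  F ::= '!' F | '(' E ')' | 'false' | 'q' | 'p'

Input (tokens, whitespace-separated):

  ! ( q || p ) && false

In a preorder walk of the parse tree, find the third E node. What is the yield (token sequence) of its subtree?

[E [T [T [F ! [F ( [E [E [T [F q]]] || [T [F p]]] )]]] && [F false]]]

q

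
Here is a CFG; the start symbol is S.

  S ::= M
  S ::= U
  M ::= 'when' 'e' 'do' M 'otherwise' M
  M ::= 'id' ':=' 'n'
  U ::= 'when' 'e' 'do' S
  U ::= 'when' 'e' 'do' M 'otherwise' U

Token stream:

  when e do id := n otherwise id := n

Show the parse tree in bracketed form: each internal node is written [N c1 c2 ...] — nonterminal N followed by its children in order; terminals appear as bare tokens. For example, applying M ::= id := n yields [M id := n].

[S [M when e do [M id := n] otherwise [M id := n]]]

S
M
when e do M otherwise M
when e do id := n otherwise M
when e do id := n otherwise id := n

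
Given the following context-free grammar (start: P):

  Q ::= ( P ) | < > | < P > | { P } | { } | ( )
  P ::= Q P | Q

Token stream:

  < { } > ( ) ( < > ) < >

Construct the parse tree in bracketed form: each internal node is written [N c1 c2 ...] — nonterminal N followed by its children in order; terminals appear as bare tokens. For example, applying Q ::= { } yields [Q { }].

[P [Q < [P [Q { }]] >] [P [Q ( )] [P [Q ( [P [Q < >]] )] [P [Q < >]]]]]

P
Q P
< P > P
< Q > P
< { } > P
< { } > Q P
< { } > ( ) P
< { } > ( ) Q P
< { } > ( ) ( P ) P
< { } > ( ) ( Q ) P
< { } > ( ) ( < > ) P
< { } > ( ) ( < > ) Q
< { } > ( ) ( < > ) < >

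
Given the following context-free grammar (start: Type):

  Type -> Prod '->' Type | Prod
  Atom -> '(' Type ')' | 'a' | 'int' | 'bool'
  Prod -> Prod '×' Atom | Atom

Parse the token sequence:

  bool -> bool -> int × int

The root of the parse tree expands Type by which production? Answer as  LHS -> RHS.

[Type [Prod [Atom bool]] -> [Type [Prod [Atom bool]] -> [Type [Prod [Prod [Atom int]] × [Atom int]]]]]

Type -> Prod '->' Type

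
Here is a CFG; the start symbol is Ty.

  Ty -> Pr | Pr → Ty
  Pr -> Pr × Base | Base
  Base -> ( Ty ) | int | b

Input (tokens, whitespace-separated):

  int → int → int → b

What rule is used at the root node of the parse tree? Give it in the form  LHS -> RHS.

Ty -> Pr → Ty

[Ty [Pr [Base int]] → [Ty [Pr [Base int]] → [Ty [Pr [Base int]] → [Ty [Pr [Base b]]]]]]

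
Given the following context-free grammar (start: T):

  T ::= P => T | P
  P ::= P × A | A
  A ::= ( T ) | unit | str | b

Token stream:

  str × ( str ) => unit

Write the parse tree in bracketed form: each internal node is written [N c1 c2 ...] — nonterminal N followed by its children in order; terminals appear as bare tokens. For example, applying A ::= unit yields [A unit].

T
P => T
P × A => T
A × A => T
str × A => T
str × ( T ) => T
str × ( P ) => T
str × ( A ) => T
str × ( str ) => T
str × ( str ) => P
str × ( str ) => A
str × ( str ) => unit

[T [P [P [A str]] × [A ( [T [P [A str]]] )]] => [T [P [A unit]]]]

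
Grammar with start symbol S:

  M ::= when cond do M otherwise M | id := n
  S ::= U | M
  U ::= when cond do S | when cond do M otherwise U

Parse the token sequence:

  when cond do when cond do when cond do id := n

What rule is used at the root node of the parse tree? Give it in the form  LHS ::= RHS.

S ::= U

[S [U when cond do [S [U when cond do [S [U when cond do [S [M id := n]]]]]]]]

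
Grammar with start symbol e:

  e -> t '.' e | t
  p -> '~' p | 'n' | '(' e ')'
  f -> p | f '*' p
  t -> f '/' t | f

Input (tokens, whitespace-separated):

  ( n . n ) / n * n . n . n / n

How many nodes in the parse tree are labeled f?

[e [t [f [p ( [e [t [f [p n]]] . [e [t [f [p n]]]]] )]] / [t [f [f [p n]] * [p n]]]] . [e [t [f [p n]]] . [e [t [f [p n]] / [t [f [p n]]]]]]]

8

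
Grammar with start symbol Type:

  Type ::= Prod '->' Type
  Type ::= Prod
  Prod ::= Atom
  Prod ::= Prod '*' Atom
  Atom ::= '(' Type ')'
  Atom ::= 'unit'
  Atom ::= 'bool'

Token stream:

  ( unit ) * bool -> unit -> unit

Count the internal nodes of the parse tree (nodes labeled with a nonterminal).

[Type [Prod [Prod [Atom ( [Type [Prod [Atom unit]]] )]] * [Atom bool]] -> [Type [Prod [Atom unit]] -> [Type [Prod [Atom unit]]]]]

14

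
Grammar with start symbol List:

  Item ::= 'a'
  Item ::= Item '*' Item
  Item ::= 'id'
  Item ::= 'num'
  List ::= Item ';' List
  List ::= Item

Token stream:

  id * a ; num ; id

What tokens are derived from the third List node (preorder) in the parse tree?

[List [Item [Item id] * [Item a]] ; [List [Item num] ; [List [Item id]]]]

id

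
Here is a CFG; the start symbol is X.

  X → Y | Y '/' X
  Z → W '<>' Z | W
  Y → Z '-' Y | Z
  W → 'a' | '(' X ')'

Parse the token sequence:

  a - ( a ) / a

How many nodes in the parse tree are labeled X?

[X [Y [Z [W a]] - [Y [Z [W ( [X [Y [Z [W a]]]] )]]]] / [X [Y [Z [W a]]]]]

3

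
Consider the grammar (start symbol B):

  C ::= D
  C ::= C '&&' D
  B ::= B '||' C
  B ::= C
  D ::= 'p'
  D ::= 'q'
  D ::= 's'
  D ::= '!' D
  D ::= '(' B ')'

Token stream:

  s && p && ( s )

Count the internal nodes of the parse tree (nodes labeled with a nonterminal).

10

[B [C [C [C [D s]] && [D p]] && [D ( [B [C [D s]]] )]]]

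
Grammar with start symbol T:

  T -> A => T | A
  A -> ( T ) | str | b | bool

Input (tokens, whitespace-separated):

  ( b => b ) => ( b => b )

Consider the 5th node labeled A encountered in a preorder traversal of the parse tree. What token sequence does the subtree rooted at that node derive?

b

[T [A ( [T [A b] => [T [A b]]] )] => [T [A ( [T [A b] => [T [A b]]] )]]]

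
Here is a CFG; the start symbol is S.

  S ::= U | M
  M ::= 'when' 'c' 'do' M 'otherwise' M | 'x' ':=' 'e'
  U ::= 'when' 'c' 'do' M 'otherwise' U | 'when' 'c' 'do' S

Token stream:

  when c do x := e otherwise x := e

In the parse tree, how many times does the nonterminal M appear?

[S [M when c do [M x := e] otherwise [M x := e]]]

3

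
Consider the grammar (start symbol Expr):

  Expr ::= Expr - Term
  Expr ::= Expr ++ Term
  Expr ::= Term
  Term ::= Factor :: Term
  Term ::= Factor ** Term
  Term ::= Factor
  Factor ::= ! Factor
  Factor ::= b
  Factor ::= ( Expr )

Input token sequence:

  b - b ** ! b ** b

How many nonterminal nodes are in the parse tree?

[Expr [Expr [Term [Factor b]]] - [Term [Factor b] ** [Term [Factor ! [Factor b]] ** [Term [Factor b]]]]]

11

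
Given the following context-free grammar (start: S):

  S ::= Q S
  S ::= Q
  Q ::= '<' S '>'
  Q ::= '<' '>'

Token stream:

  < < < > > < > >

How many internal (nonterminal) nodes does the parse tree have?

8

[S [Q < [S [Q < [S [Q < >]] >] [S [Q < >]]] >]]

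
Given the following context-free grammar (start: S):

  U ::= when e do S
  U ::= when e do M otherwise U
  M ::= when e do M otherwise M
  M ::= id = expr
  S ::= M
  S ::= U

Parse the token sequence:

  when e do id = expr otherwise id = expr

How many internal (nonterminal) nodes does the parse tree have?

4

[S [M when e do [M id = expr] otherwise [M id = expr]]]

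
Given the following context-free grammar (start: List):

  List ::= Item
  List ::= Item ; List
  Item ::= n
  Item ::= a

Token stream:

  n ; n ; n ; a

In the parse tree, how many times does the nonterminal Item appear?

[List [Item n] ; [List [Item n] ; [List [Item n] ; [List [Item a]]]]]

4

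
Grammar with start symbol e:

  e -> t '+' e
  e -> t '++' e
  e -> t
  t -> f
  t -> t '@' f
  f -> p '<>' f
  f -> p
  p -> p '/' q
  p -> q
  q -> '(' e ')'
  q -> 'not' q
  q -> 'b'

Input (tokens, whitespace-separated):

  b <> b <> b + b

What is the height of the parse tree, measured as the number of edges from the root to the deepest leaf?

7

[e [t [f [p [q b]] <> [f [p [q b]] <> [f [p [q b]]]]]] + [e [t [f [p [q b]]]]]]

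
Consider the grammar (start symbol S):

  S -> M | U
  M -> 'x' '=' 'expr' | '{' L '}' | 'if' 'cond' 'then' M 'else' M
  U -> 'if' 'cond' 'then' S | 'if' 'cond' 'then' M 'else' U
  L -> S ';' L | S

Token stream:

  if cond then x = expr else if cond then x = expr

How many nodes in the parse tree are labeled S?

2

[S [U if cond then [M x = expr] else [U if cond then [S [M x = expr]]]]]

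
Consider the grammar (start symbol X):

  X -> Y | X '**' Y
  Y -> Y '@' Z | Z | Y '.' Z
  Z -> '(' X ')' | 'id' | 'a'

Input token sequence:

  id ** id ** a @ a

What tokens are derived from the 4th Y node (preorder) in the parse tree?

a

[X [X [X [Y [Z id]]] ** [Y [Z id]]] ** [Y [Y [Z a]] @ [Z a]]]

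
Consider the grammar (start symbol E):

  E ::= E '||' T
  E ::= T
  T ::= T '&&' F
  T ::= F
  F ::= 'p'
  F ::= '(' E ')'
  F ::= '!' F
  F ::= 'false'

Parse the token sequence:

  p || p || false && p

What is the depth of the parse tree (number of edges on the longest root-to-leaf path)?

5

[E [E [E [T [F p]]] || [T [F p]]] || [T [T [F false]] && [F p]]]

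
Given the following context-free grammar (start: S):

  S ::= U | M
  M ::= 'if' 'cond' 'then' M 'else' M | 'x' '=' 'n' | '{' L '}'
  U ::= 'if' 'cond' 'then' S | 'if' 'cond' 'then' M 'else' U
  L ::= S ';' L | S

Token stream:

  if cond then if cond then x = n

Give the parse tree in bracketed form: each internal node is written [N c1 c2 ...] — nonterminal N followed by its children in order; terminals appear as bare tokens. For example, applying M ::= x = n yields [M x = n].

S
U
if cond then S
if cond then U
if cond then if cond then S
if cond then if cond then M
if cond then if cond then x = n

[S [U if cond then [S [U if cond then [S [M x = n]]]]]]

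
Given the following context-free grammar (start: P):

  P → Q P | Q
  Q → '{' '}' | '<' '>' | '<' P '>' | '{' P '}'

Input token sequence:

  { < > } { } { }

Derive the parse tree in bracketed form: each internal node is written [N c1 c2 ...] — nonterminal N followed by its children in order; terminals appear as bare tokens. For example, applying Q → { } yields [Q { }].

P
Q P
{ P } P
{ Q } P
{ < > } P
{ < > } Q P
{ < > } { } P
{ < > } { } Q
{ < > } { } { }

[P [Q { [P [Q < >]] }] [P [Q { }] [P [Q { }]]]]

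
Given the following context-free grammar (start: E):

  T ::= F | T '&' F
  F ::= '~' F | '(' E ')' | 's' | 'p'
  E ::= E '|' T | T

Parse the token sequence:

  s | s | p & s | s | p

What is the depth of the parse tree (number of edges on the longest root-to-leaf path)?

[E [E [E [E [E [T [F s]]] | [T [F s]]] | [T [T [F p]] & [F s]]] | [T [F s]]] | [T [F p]]]

7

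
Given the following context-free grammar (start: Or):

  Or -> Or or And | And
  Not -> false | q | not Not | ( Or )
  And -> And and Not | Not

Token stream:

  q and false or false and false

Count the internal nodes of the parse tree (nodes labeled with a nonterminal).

10

[Or [Or [And [And [Not q]] and [Not false]]] or [And [And [Not false]] and [Not false]]]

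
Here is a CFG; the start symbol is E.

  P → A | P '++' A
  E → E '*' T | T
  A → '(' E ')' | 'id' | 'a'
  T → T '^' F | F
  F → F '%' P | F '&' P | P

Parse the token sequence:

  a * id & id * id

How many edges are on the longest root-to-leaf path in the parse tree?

7

[E [E [E [T [F [P [A a]]]]] * [T [F [F [P [A id]]] & [P [A id]]]]] * [T [F [P [A id]]]]]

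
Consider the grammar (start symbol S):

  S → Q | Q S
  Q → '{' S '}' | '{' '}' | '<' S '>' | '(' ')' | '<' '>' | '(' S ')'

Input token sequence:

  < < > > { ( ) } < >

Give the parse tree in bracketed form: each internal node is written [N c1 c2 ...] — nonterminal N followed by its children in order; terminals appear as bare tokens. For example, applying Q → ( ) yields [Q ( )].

S
Q S
< S > S
< Q > S
< < > > S
< < > > Q S
< < > > { S } S
< < > > { Q } S
< < > > { ( ) } S
< < > > { ( ) } Q
< < > > { ( ) } < >

[S [Q < [S [Q < >]] >] [S [Q { [S [Q ( )]] }] [S [Q < >]]]]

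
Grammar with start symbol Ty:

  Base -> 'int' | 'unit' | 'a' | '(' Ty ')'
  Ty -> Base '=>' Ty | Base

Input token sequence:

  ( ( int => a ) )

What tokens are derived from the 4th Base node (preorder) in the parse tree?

a

[Ty [Base ( [Ty [Base ( [Ty [Base int] => [Ty [Base a]]] )]] )]]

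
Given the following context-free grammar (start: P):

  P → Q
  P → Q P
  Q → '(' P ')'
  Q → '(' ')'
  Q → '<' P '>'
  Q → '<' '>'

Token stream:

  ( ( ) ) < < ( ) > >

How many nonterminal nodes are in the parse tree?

[P [Q ( [P [Q ( )]] )] [P [Q < [P [Q < [P [Q ( )]] >]] >]]]

10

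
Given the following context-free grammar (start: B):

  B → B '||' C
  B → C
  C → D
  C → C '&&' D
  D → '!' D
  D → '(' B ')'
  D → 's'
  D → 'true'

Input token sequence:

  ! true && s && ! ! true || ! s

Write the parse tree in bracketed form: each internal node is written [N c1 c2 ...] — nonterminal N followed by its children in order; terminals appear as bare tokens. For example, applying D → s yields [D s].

B
B || C
C || C
C && D || C
C && D && D || C
D && D && D || C
! D && D && D || C
! true && D && D || C
! true && s && D || C
! true && s && ! D || C
! true && s && ! ! D || C
! true && s && ! ! true || C
! true && s && ! ! true || D
! true && s && ! ! true || ! D
! true && s && ! ! true || ! s

[B [B [C [C [C [D ! [D true]]] && [D s]] && [D ! [D ! [D true]]]]] || [C [D ! [D s]]]]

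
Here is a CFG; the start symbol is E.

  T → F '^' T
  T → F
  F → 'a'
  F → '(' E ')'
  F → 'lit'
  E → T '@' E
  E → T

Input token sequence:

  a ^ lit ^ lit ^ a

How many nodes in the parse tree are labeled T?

[E [T [F a] ^ [T [F lit] ^ [T [F lit] ^ [T [F a]]]]]]

4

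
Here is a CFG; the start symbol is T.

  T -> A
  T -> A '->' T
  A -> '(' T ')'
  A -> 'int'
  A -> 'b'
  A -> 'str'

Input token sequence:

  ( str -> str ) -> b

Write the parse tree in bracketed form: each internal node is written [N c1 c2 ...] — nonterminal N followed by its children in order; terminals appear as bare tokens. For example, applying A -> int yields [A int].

[T [A ( [T [A str] -> [T [A str]]] )] -> [T [A b]]]

T
A -> T
( T ) -> T
( A -> T ) -> T
( str -> T ) -> T
( str -> A ) -> T
( str -> str ) -> T
( str -> str ) -> A
( str -> str ) -> b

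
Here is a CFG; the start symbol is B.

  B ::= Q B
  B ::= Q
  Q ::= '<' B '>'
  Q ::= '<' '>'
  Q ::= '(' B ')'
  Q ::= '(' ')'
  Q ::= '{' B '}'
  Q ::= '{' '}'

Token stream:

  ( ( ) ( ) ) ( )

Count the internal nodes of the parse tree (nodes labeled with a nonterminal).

[B [Q ( [B [Q ( )] [B [Q ( )]]] )] [B [Q ( )]]]

8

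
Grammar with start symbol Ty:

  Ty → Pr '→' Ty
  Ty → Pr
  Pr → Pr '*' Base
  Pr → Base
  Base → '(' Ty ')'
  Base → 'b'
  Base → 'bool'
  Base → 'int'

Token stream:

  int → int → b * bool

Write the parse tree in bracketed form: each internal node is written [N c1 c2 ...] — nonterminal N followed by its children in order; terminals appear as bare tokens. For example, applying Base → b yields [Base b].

[Ty [Pr [Base int]] → [Ty [Pr [Base int]] → [Ty [Pr [Pr [Base b]] * [Base bool]]]]]

Ty
Pr → Ty
Base → Ty
int → Ty
int → Pr → Ty
int → Base → Ty
int → int → Ty
int → int → Pr
int → int → Pr * Base
int → int → Base * Base
int → int → b * Base
int → int → b * bool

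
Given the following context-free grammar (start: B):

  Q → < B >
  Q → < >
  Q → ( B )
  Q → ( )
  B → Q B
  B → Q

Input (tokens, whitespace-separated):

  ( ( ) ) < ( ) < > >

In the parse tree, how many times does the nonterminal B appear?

[B [Q ( [B [Q ( )]] )] [B [Q < [B [Q ( )] [B [Q < >]]] >]]]

5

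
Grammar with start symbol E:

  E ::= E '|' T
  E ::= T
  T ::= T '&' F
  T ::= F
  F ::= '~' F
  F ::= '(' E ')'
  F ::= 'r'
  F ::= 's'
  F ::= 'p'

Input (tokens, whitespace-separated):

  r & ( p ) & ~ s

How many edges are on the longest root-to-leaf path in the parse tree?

[E [T [T [T [F r]] & [F ( [E [T [F p]]] )]] & [F ~ [F s]]]]

7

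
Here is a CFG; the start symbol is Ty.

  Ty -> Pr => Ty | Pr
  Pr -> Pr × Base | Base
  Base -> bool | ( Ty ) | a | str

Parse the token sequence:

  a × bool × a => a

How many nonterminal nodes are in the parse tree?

10

[Ty [Pr [Pr [Pr [Base a]] × [Base bool]] × [Base a]] => [Ty [Pr [Base a]]]]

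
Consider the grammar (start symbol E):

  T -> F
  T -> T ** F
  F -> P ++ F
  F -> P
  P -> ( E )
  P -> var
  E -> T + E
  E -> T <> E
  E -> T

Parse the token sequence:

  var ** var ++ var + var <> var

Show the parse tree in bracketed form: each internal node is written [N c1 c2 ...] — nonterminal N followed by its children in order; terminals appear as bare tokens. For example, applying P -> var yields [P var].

[E [T [T [F [P var]]] ** [F [P var] ++ [F [P var]]]] + [E [T [F [P var]]] <> [E [T [F [P var]]]]]]

E
T + E
T ** F + E
F ** F + E
P ** F + E
var ** F + E
var ** P ++ F + E
var ** var ++ F + E
var ** var ++ P + E
var ** var ++ var + E
var ** var ++ var + T <> E
var ** var ++ var + F <> E
var ** var ++ var + P <> E
var ** var ++ var + var <> E
var ** var ++ var + var <> T
var ** var ++ var + var <> F
var ** var ++ var + var <> P
var ** var ++ var + var <> var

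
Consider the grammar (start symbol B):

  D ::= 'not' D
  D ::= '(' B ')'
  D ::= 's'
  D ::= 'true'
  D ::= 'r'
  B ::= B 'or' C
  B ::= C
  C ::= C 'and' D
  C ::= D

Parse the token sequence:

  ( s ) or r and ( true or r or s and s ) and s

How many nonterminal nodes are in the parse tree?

[B [B [C [D ( [B [C [D s]]] )]]] or [C [C [C [D r]] and [D ( [B [B [B [C [D true]]] or [C [D r]]] or [C [C [D s]] and [D s]]] )]] and [D s]]]

24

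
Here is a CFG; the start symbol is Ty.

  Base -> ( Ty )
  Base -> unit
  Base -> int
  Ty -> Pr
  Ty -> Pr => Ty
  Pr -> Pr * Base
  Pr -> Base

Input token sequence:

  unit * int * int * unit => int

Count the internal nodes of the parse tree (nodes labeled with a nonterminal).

12

[Ty [Pr [Pr [Pr [Pr [Base unit]] * [Base int]] * [Base int]] * [Base unit]] => [Ty [Pr [Base int]]]]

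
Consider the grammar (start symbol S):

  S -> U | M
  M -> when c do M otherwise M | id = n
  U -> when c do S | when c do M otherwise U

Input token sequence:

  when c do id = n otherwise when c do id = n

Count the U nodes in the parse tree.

2

[S [U when c do [M id = n] otherwise [U when c do [S [M id = n]]]]]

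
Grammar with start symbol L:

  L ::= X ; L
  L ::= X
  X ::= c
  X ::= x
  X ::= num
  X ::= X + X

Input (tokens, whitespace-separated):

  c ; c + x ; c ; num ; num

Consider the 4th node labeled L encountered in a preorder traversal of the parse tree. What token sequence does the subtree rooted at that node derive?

num ; num

[L [X c] ; [L [X [X c] + [X x]] ; [L [X c] ; [L [X num] ; [L [X num]]]]]]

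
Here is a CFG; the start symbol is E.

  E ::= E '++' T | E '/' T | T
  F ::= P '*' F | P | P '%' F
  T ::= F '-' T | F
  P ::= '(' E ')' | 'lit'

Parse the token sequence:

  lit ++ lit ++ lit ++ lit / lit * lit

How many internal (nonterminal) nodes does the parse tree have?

[E [E [E [E [E [T [F [P lit]]]] ++ [T [F [P lit]]]] ++ [T [F [P lit]]]] ++ [T [F [P lit]]]] / [T [F [P lit] * [F [P lit]]]]]

22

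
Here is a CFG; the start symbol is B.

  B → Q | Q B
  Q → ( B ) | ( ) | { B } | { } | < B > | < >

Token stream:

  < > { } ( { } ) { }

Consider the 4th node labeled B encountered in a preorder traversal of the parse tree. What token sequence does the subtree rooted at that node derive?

[B [Q < >] [B [Q { }] [B [Q ( [B [Q { }]] )] [B [Q { }]]]]]

{ }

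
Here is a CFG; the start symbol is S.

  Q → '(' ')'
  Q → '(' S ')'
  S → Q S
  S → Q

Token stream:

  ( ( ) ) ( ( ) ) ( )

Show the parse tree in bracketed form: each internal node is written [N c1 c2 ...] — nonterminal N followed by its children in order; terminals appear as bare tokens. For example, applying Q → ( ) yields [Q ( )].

[S [Q ( [S [Q ( )]] )] [S [Q ( [S [Q ( )]] )] [S [Q ( )]]]]

S
Q S
( S ) S
( Q ) S
( ( ) ) S
( ( ) ) Q S
( ( ) ) ( S ) S
( ( ) ) ( Q ) S
( ( ) ) ( ( ) ) S
( ( ) ) ( ( ) ) Q
( ( ) ) ( ( ) ) ( )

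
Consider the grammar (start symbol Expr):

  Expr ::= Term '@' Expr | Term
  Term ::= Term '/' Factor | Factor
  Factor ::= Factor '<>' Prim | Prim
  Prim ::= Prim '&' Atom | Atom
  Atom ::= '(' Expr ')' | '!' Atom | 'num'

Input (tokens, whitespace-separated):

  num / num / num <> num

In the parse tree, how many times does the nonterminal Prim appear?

[Expr [Term [Term [Term [Factor [Prim [Atom num]]]] / [Factor [Prim [Atom num]]]] / [Factor [Factor [Prim [Atom num]]] <> [Prim [Atom num]]]]]

4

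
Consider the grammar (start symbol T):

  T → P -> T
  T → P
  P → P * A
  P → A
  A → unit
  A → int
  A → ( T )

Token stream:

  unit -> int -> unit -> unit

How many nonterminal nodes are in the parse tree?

[T [P [A unit]] -> [T [P [A int]] -> [T [P [A unit]] -> [T [P [A unit]]]]]]

12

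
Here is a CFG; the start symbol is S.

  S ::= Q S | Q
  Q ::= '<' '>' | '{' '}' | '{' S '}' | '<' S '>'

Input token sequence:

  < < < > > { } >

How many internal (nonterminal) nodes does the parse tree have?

8

[S [Q < [S [Q < [S [Q < >]] >] [S [Q { }]]] >]]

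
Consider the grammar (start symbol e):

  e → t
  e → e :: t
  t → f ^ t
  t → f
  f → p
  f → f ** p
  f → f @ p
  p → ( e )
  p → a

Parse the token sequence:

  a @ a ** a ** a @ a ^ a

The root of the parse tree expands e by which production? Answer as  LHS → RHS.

e → t

[e [t [f [f [f [f [f [p a]] @ [p a]] ** [p a]] ** [p a]] @ [p a]] ^ [t [f [p a]]]]]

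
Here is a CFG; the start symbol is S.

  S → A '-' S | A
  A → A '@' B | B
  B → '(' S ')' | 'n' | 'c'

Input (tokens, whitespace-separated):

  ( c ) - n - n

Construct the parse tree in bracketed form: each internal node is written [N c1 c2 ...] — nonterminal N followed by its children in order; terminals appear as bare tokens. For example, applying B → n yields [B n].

S
A - S
B - S
( S ) - S
( A ) - S
( B ) - S
( c ) - S
( c ) - A - S
( c ) - B - S
( c ) - n - S
( c ) - n - A
( c ) - n - B
( c ) - n - n

[S [A [B ( [S [A [B c]]] )]] - [S [A [B n]] - [S [A [B n]]]]]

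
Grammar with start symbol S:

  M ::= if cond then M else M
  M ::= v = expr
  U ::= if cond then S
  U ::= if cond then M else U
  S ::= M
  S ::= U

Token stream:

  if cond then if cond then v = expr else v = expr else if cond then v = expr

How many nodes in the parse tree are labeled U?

[S [U if cond then [M if cond then [M v = expr] else [M v = expr]] else [U if cond then [S [M v = expr]]]]]

2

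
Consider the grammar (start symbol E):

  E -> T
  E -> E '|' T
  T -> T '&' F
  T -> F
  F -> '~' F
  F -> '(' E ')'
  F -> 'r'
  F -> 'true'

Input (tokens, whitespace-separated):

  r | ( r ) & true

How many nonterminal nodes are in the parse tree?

11

[E [E [T [F r]]] | [T [T [F ( [E [T [F r]]] )]] & [F true]]]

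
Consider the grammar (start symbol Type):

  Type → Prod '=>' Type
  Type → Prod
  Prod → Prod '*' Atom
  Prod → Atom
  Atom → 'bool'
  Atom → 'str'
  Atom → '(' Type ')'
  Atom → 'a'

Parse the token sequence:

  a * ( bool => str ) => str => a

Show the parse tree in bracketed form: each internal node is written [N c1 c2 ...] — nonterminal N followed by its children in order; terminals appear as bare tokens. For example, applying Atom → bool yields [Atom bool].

Type
Prod => Type
Prod * Atom => Type
Atom * Atom => Type
a * Atom => Type
a * ( Type ) => Type
a * ( Prod => Type ) => Type
a * ( Atom => Type ) => Type
a * ( bool => Type ) => Type
a * ( bool => Prod ) => Type
a * ( bool => Atom ) => Type
a * ( bool => str ) => Type
a * ( bool => str ) => Prod => Type
a * ( bool => str ) => Atom => Type
a * ( bool => str ) => str => Type
a * ( bool => str ) => str => Prod
a * ( bool => str ) => str => Atom
a * ( bool => str ) => str => a

[Type [Prod [Prod [Atom a]] * [Atom ( [Type [Prod [Atom bool]] => [Type [Prod [Atom str]]]] )]] => [Type [Prod [Atom str]] => [Type [Prod [Atom a]]]]]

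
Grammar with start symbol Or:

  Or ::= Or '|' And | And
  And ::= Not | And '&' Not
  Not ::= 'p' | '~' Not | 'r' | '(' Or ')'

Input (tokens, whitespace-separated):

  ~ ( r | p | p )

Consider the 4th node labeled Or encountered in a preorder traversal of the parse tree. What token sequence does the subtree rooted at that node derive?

r

[Or [And [Not ~ [Not ( [Or [Or [Or [And [Not r]]] | [And [Not p]]] | [And [Not p]]] )]]]]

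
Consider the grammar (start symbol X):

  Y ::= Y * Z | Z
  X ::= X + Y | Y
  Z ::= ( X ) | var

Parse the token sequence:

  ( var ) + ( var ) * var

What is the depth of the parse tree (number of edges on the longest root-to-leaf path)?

7

[X [X [Y [Z ( [X [Y [Z var]]] )]]] + [Y [Y [Z ( [X [Y [Z var]]] )]] * [Z var]]]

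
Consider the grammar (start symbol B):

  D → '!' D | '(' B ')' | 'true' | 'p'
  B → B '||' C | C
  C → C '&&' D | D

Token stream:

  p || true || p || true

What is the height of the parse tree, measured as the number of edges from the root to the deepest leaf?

6

[B [B [B [B [C [D p]]] || [C [D true]]] || [C [D p]]] || [C [D true]]]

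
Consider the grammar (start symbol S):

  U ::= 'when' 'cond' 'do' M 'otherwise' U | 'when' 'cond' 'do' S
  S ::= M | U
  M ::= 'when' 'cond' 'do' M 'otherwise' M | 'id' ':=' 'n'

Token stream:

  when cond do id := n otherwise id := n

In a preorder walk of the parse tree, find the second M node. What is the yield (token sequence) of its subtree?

id := n

[S [M when cond do [M id := n] otherwise [M id := n]]]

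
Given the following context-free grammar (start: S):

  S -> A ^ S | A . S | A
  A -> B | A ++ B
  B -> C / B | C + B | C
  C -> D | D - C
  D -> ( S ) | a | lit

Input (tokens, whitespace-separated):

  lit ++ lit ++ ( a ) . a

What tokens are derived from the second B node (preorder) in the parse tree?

lit

[S [A [A [A [B [C [D lit]]]] ++ [B [C [D lit]]]] ++ [B [C [D ( [S [A [B [C [D a]]]]] )]]]] . [S [A [B [C [D a]]]]]]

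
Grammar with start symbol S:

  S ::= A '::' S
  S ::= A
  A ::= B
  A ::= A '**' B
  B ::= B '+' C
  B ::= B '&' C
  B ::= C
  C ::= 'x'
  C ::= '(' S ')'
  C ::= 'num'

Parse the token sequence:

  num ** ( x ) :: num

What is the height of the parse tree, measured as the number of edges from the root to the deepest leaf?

[S [A [A [B [C num]]] ** [B [C ( [S [A [B [C x]]]] )]]] :: [S [A [B [C num]]]]]

8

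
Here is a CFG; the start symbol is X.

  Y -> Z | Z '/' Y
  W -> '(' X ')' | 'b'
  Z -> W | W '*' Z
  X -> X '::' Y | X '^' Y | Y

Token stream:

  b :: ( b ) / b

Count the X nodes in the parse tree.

3

[X [X [Y [Z [W b]]]] :: [Y [Z [W ( [X [Y [Z [W b]]]] )]] / [Y [Z [W b]]]]]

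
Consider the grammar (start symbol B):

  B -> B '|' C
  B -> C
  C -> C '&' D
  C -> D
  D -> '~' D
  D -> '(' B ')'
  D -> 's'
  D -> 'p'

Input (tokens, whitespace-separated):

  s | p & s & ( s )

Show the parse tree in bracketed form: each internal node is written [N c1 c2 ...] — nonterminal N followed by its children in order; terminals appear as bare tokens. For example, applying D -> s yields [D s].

B
B | C
C | C
D | C
s | C
s | C & D
s | C & D & D
s | D & D & D
s | p & D & D
s | p & s & D
s | p & s & ( B )
s | p & s & ( C )
s | p & s & ( D )
s | p & s & ( s )

[B [B [C [D s]]] | [C [C [C [D p]] & [D s]] & [D ( [B [C [D s]]] )]]]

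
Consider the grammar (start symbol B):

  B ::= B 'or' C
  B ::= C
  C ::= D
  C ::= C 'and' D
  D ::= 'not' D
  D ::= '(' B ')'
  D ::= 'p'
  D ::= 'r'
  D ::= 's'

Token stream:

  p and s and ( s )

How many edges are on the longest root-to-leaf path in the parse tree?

6

[B [C [C [C [D p]] and [D s]] and [D ( [B [C [D s]]] )]]]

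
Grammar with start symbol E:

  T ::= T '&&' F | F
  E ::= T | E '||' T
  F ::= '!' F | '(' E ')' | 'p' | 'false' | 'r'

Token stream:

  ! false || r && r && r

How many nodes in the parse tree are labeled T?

[E [E [T [F ! [F false]]]] || [T [T [T [F r]] && [F r]] && [F r]]]

4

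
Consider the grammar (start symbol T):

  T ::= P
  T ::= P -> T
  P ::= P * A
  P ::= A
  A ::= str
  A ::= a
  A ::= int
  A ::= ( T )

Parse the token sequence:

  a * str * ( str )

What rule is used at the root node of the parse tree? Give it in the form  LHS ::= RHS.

T ::= P

[T [P [P [P [A a]] * [A str]] * [A ( [T [P [A str]]] )]]]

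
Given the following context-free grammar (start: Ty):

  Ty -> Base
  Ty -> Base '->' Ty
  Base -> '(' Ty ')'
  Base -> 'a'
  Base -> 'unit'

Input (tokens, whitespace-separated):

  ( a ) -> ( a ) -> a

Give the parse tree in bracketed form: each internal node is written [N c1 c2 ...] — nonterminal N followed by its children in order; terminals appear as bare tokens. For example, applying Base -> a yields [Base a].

[Ty [Base ( [Ty [Base a]] )] -> [Ty [Base ( [Ty [Base a]] )] -> [Ty [Base a]]]]

Ty
Base -> Ty
( Ty ) -> Ty
( Base ) -> Ty
( a ) -> Ty
( a ) -> Base -> Ty
( a ) -> ( Ty ) -> Ty
( a ) -> ( Base ) -> Ty
( a ) -> ( a ) -> Ty
( a ) -> ( a ) -> Base
( a ) -> ( a ) -> a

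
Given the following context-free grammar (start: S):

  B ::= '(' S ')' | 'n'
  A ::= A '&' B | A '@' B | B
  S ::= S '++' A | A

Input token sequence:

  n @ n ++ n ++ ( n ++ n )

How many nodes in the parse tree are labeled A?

6

[S [S [S [A [A [B n]] @ [B n]]] ++ [A [B n]]] ++ [A [B ( [S [S [A [B n]]] ++ [A [B n]]] )]]]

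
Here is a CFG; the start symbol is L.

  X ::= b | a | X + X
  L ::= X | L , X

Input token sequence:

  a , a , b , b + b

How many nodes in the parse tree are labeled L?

4

[L [L [L [L [X a]] , [X a]] , [X b]] , [X [X b] + [X b]]]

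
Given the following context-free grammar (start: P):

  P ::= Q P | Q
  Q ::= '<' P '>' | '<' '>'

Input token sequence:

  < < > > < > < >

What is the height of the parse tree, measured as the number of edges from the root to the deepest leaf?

4

[P [Q < [P [Q < >]] >] [P [Q < >] [P [Q < >]]]]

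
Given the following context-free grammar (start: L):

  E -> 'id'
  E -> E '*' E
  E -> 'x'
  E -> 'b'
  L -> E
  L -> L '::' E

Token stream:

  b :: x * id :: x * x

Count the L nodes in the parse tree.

3

[L [L [L [E b]] :: [E [E x] * [E id]]] :: [E [E x] * [E x]]]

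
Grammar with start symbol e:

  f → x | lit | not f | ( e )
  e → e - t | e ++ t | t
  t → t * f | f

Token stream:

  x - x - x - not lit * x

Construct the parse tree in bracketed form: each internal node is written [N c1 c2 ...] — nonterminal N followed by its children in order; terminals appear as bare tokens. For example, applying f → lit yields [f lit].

[e [e [e [e [t [f x]]] - [t [f x]]] - [t [f x]]] - [t [t [f not [f lit]]] * [f x]]]

e
e - t
e - t - t
e - t - t - t
t - t - t - t
f - t - t - t
x - t - t - t
x - f - t - t
x - x - t - t
x - x - f - t
x - x - x - t
x - x - x - t * f
x - x - x - f * f
x - x - x - not f * f
x - x - x - not lit * f
x - x - x - not lit * x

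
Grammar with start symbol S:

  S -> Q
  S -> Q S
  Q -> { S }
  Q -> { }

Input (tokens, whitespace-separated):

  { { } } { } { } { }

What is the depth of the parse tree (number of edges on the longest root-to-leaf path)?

[S [Q { [S [Q { }]] }] [S [Q { }] [S [Q { }] [S [Q { }]]]]]

5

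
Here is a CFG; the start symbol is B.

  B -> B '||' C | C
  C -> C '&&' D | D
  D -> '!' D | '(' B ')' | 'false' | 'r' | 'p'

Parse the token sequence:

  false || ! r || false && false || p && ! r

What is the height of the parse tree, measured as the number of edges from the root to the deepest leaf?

6

[B [B [B [B [C [D false]]] || [C [D ! [D r]]]] || [C [C [D false]] && [D false]]] || [C [C [D p]] && [D ! [D r]]]]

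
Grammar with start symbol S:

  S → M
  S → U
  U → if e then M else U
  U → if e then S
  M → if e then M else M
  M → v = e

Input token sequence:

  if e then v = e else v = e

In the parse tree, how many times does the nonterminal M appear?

3

[S [M if e then [M v = e] else [M v = e]]]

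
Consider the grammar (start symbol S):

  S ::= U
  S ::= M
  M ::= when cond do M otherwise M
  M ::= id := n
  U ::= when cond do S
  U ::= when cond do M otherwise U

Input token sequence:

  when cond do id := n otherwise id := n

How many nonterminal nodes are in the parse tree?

4

[S [M when cond do [M id := n] otherwise [M id := n]]]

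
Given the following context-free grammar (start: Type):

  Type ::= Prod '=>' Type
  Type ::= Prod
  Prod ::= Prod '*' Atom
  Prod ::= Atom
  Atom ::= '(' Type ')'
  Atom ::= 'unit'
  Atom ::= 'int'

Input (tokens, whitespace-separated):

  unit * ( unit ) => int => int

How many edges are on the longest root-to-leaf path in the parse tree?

6

[Type [Prod [Prod [Atom unit]] * [Atom ( [Type [Prod [Atom unit]]] )]] => [Type [Prod [Atom int]] => [Type [Prod [Atom int]]]]]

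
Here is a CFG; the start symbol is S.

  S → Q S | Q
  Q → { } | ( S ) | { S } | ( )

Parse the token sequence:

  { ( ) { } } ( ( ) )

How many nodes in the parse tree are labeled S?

[S [Q { [S [Q ( )] [S [Q { }]]] }] [S [Q ( [S [Q ( )]] )]]]

5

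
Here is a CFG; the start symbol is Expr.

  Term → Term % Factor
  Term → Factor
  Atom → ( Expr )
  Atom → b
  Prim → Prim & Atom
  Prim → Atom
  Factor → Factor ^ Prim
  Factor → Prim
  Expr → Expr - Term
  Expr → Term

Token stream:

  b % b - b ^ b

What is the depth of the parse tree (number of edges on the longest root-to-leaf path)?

7

[Expr [Expr [Term [Term [Factor [Prim [Atom b]]]] % [Factor [Prim [Atom b]]]]] - [Term [Factor [Factor [Prim [Atom b]]] ^ [Prim [Atom b]]]]]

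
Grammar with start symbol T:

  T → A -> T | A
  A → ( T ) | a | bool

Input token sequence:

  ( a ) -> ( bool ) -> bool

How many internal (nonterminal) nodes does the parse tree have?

10

[T [A ( [T [A a]] )] -> [T [A ( [T [A bool]] )] -> [T [A bool]]]]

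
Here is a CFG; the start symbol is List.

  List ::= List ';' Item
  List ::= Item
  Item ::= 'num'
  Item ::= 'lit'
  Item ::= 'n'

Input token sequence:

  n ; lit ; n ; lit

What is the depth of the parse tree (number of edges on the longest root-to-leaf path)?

5

[List [List [List [List [Item n]] ; [Item lit]] ; [Item n]] ; [Item lit]]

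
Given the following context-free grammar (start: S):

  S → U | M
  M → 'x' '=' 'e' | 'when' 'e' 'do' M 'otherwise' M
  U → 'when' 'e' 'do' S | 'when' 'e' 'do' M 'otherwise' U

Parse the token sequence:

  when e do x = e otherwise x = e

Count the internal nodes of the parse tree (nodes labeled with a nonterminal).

4

[S [M when e do [M x = e] otherwise [M x = e]]]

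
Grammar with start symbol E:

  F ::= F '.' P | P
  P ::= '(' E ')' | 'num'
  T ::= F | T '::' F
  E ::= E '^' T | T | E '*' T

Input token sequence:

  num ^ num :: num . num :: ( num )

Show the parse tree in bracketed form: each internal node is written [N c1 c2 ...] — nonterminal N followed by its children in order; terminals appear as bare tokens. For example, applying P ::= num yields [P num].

[E [E [T [F [P num]]]] ^ [T [T [T [F [P num]]] :: [F [F [P num]] . [P num]]] :: [F [P ( [E [T [F [P num]]]] )]]]]

E
E ^ T
T ^ T
F ^ T
P ^ T
num ^ T
num ^ T :: F
num ^ T :: F :: F
num ^ F :: F :: F
num ^ P :: F :: F
num ^ num :: F :: F
num ^ num :: F . P :: F
num ^ num :: P . P :: F
num ^ num :: num . P :: F
num ^ num :: num . num :: F
num ^ num :: num . num :: P
num ^ num :: num . num :: ( E )
num ^ num :: num . num :: ( T )
num ^ num :: num . num :: ( F )
num ^ num :: num . num :: ( P )
num ^ num :: num . num :: ( num )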